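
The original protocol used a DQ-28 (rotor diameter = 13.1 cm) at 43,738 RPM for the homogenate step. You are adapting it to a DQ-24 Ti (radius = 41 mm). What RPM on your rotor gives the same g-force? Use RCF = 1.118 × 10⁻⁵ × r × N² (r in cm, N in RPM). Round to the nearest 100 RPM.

≈ 55300 RPM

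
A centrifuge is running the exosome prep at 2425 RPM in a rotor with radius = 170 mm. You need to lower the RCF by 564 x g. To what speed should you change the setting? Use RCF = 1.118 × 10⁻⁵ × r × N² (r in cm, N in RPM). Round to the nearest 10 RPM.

r = 170 mm = 17.0 cm
Current RCF = 1.118 × 10⁻⁵ × 17 × (2425)² = 1.118 × 10⁻⁵ × 17 × 5,880,625 ≈ 1,117.7 × g
Target RCF = 1,117.7 − 564 = 553.7 × g
N² = 553.7 / (19.006 × 10⁻⁵) = 2,913,291
N ≈ √2,913,291 ≈ 1,706.8

≈ 1710 RPM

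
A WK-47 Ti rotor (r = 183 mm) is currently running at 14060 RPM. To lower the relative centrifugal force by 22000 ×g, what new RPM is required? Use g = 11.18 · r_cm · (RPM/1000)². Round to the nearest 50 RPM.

≈ 9500 RPM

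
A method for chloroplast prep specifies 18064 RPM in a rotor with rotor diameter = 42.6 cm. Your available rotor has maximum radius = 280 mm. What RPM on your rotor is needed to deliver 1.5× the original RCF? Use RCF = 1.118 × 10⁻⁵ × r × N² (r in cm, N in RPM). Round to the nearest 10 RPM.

≈ 19300 RPM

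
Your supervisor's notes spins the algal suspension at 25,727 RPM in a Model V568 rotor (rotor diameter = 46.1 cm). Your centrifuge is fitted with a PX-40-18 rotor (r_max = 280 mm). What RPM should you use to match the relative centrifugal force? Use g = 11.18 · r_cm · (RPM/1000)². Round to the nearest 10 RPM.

23340 RPM

Original rotor: r = 46.1 / 2 = 23.05 cm
RCF = 11.18 × r × (N/1000)²
RCF_original = 11.18 × 23.05 × (25.727)² = 11.18 × 23.05 × 661.878529 ≈ 170,565.4 × g
Your rotor: r = 280 mm = 28.0 cm
170,565.4 = 11.18 × 28 × (N/1000)²
(N/1000)² = 170,565.4 / 313.04 = 544.8677
N = 1000 × √544.8677 ≈ 23,342.4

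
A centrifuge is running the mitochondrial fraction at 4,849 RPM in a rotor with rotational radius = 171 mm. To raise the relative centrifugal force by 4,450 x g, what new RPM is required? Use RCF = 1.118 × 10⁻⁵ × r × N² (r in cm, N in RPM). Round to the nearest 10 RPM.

r = 171 mm = 17.1 cm
Current RCF = 1.118 × 10⁻⁵ × 17.1 × (4849)² = 1.118 × 10⁻⁵ × 17.1 × 23,512,801 ≈ 4,495.1 × g
Target RCF = 4,495.1 + 4,450 = 8,945.1 × g
N² = 8,945.1 / (19.1178 × 10⁻⁵) = 46,789,380
N ≈ √46,789,380 ≈ 6,840.3

≈ 6840 RPM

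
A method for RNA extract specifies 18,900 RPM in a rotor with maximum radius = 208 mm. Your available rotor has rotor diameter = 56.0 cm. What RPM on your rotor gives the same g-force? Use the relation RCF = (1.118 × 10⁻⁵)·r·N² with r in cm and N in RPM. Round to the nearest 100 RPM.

Original rotor: r = 208 mm = 20.8 cm
RCF_original = 1.118 × 10⁻⁵ × 20.8 × (18900)² = 1.118 × 10⁻⁵ × 20.8 × 357,210,000 ≈ 83,067 × g
Your rotor: r = 56.0 / 2 = 28 cm
83,067 = 1.118 × 10⁻⁵ × 28 × N²
N² = 83,067 / (31.304 × 10⁻⁵) = 265,355,865
N ≈ √265,355,865 ≈ 16,289.7

16300 RPM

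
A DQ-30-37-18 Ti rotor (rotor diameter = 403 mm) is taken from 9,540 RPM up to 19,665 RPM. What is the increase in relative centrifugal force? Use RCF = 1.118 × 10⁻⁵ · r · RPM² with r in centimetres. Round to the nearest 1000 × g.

r = 403 mm / 2 = 201.5 mm = 20.15 cm
RCF₁ = 1.118 × 10⁻⁵ × 20.15 × (9540)² = 1.118 × 10⁻⁵ × 20.15 × 91,011,600 ≈ 20,502.8 × g
RCF₂ = 1.118 × 10⁻⁵ × 20.15 × (19665)² = 1.118 × 10⁻⁵ × 20.15 × 386,712,225 ≈ 87,117.4 × g
Increase = 87,117.4 − 20,502.8 = 66,614.6

≈ 67000 ×g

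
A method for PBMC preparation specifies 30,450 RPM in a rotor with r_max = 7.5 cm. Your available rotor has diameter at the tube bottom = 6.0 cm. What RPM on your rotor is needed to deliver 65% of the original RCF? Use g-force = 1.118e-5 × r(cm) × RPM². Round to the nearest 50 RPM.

RCF = 1.118 × 10⁻⁵ × r × N²
RCF_original = 1.118 × 10⁻⁵ × 7.5 × (30450)² = 1.118 × 10⁻⁵ × 7.5 × 927,202,500 ≈ 77,745.9 × g
Target RCF = 0.65 × 77,745.9 ≈ 50,534.8 × g
Your rotor: r = 6.0 / 2 = 3 cm
50,534.8 = 1.118 × 10⁻⁵ × 3 × N²
N² = 50,534.8 / (3.354 × 10⁻⁵) = 1,506,702,445
N ≈ √1,506,702,445 ≈ 38,816.3

≈ 38800 RPM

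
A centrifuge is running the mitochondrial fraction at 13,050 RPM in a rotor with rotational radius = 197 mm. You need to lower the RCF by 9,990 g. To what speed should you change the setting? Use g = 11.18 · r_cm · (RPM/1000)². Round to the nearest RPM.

N₂ ≈ 11178 RPM

r = 197 mm = 19.7 cm
Current RCF = 11.18 × 19.7 × (13.05)² = 11.18 × 19.7 × 170.3025 ≈ 37,508.4 × g
Target RCF = 37,508.4 − 9,990 = 27,518.4 × g
(N/1000)² = 27,518.4 / 220.246 = 124.9439
N = 1000 × √124.9439 ≈ 11,177.8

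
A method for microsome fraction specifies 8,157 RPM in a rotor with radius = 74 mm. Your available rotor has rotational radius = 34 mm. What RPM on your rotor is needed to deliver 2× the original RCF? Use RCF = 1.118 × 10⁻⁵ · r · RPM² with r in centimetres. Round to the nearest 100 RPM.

≈ 17000 RPM

Original rotor: r = 74 mm = 7.4 cm
RCF_original = 1.118 × 10⁻⁵ × 7.4 × (8157)² = 1.118 × 10⁻⁵ × 7.4 × 66,536,649 ≈ 5,504.7 × g
Target RCF = 2 × 5,504.7 ≈ 11,009.4 × g
Your rotor: r = 34 mm = 3.4 cm
11,009.4 = 1.118 × 10⁻⁵ × 3.4 × N²
N² = 11,009.4 / (3.8012 × 10⁻⁵) = 289,629,591
N ≈ √289,629,591 ≈ 17,018.5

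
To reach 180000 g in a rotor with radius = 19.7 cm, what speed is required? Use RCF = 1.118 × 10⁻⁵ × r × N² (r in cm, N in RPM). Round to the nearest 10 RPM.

N ≈ 28590 RPM

RCF = 1.118 × 10⁻⁵ × r × N²
180,000 = 1.118 × 10⁻⁵ × 19.7 × N²
N² = 180,000 / (22.0246 × 10⁻⁵) = 817,267,964
N ≈ √817,267,964 ≈ 28,587.9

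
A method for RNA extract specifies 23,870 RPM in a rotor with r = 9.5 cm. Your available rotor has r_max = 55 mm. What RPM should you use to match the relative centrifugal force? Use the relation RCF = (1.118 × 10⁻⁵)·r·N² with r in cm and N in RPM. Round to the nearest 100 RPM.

≈ 31400 RPM

RCF = 1.118 × 10⁻⁵ × r × N²
RCF_original = 1.118 × 10⁻⁵ × 9.5 × (23870)² = 1.118 × 10⁻⁵ × 9.5 × 569,776,900 ≈ 60,516 × g
Your rotor: r = 55 mm = 5.5 cm
60,516 = 1.118 × 10⁻⁵ × 5.5 × N²
N² = 60,516 / (6.149 × 10⁻⁵) = 984,160,026
N ≈ √984,160,026 ≈ 31,371.3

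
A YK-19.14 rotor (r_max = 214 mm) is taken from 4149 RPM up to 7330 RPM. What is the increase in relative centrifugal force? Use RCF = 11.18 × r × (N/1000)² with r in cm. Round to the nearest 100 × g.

8700 × g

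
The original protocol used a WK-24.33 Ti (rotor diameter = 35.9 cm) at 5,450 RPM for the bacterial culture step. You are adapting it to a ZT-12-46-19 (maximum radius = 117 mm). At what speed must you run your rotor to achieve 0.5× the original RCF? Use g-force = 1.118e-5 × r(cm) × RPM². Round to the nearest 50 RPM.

Original rotor: r = 35.9 / 2 = 17.95 cm
RCF_original = 1.118 × 10⁻⁵ × 17.95 × (5450)² = 1.118 × 10⁻⁵ × 17.95 × 29,702,500 ≈ 5,960.7 × g
Target RCF = 0.5 × 5,960.7 ≈ 2,980.3 × g
Your rotor: r = 117 mm = 11.7 cm
2,980.3 = 1.118 × 10⁻⁵ × 11.7 × N²
N² = 2,980.3 / (13.0806 × 10⁻⁵) = 22,784,123
N ≈ √22,784,123 ≈ 4,773.3

≈ 4750 RPM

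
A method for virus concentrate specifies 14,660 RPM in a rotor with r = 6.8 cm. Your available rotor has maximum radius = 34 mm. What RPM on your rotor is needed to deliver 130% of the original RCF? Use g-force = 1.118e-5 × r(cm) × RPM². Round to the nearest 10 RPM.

RCF = 1.118 × 10⁻⁵ × r × N²
RCF_original = 1.118 × 10⁻⁵ × 6.8 × (14660)² = 1.118 × 10⁻⁵ × 6.8 × 214,915,600 ≈ 16,338.7 × g
Target RCF = 1.3 × 16,338.7 ≈ 21,240.3 × g
Your rotor: r = 34 mm = 3.4 cm
21,240.3 = 1.118 × 10⁻⁵ × 3.4 × N²
N² = 21,240.3 / (3.8012 × 10⁻⁵) = 558,778,807
N ≈ √558,778,807 ≈ 23,638.5

23640 RPM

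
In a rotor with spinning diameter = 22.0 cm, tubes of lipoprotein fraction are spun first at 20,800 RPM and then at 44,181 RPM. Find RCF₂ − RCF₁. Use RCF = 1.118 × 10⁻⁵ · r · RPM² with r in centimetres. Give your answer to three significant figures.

187000 g

r = 22.0 / 2 = 11 cm
RCF₁ = 1.118 × 10⁻⁵ × 11 × (20800)² = 1.118 × 10⁻⁵ × 11 × 432,640,000 ≈ 53,206.1 × g
RCF₂ = 1.118 × 10⁻⁵ × 11 × (44181)² = 1.118 × 10⁻⁵ × 11 × 1,951,960,761 ≈ 240,052.1 × g
Increase = 240,052.1 − 53,206.1 = 186,846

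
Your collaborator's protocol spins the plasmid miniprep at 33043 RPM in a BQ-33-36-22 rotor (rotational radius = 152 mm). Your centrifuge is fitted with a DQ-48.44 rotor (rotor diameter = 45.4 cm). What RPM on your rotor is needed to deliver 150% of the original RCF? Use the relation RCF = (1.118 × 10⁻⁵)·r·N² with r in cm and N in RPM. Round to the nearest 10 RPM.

33120 RPM

Original rotor: r = 152 mm = 15.2 cm
RCF = 1.118 × 10⁻⁵ × r × N²
RCF_original = 1.118 × 10⁻⁵ × 15.2 × (33043)² = 1.118 × 10⁻⁵ × 15.2 × 1,091,839,849 ≈ 185,542.9 × g
Target RCF = 1.5 × 185,542.9 ≈ 278,314.3 × g
Your rotor: r = 45.4 / 2 = 22.7 cm
278,314.3 = 1.118 × 10⁻⁵ × 22.7 × N²
N² = 278,314.3 / (25.3786 × 10⁻⁵) = 1,096,649,539
N ≈ √1,096,649,539 ≈ 33,115.7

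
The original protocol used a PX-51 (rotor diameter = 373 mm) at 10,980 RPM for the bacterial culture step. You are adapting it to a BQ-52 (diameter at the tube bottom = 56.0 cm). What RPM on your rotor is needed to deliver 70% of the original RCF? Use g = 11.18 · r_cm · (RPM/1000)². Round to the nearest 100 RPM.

7500 RPM

Original rotor: r = 373 mm / 2 = 186.5 mm = 18.65 cm
RCF_original = 11.18 × 18.65 × (10.98)² = 11.18 × 18.65 × 120.5604 ≈ 25,137.7 × g
Target RCF = 0.7 × 25,137.7 ≈ 17,596.4 × g
Your rotor: r = 56.0 / 2 = 28 cm
17,596.4 = 11.18 × 28 × (N/1000)²
(N/1000)² = 17,596.4 / 313.04 = 56.21135
N = 1000 × √56.21135 ≈ 7,497.4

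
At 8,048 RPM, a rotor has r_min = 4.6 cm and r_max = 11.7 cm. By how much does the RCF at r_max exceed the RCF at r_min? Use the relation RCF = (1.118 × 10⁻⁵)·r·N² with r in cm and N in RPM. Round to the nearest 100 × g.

RCF_max = 1.118 × 10⁻⁵ × 11.7 × (8048)² = 1.118 × 10⁻⁵ × 11.7 × 64,770,304 ≈ 8,472.3 × g
RCF_min = 1.118 × 10⁻⁵ × 4.6 × (8048)² = 1.118 × 10⁻⁵ × 4.6 × 64,770,304 ≈ 3,331 × g
ΔRCF = 8,472.3 − 3,331 = 5,141.3

5100 × g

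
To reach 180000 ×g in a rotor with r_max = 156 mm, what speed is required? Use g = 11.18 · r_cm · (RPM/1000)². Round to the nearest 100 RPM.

r = 156 mm = 15.6 cm
RCF = 11.18 × r × (N/1000)²
180,000 = 11.18 × 15.6 × (N/1000)²
(N/1000)² = 180,000 / 174.408 = 1032.063
N = 1000 × √1032.063 ≈ 32,125.7

≈ 32100 RPM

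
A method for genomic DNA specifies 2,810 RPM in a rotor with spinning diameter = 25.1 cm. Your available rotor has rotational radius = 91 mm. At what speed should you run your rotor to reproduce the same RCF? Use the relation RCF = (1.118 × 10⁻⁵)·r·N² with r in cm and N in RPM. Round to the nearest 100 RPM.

Original rotor: r = 25.1 / 2 = 12.55 cm
RCF_original = 1.118 × 10⁻⁵ × 12.55 × (2810)² = 1.118 × 10⁻⁵ × 12.55 × 7,896,100 ≈ 1,107.9 × g
Your rotor: r = 91 mm = 9.1 cm
1,107.9 = 1.118 × 10⁻⁵ × 9.1 × N²
N² = 1,107.9 / (10.1738 × 10⁻⁵) = 10,889,736
N ≈ √10,889,736 ≈ 3,300.0

≈ 3300 RPM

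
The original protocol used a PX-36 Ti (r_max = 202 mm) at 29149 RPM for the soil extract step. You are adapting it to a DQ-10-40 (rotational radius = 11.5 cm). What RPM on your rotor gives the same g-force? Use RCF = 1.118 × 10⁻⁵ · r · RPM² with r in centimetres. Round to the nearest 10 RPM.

Original rotor: r = 202 mm = 20.2 cm
RCF = 1.118 × 10⁻⁵ × r × N²
RCF_original = 1.118 × 10⁻⁵ × 20.2 × (29149)² = 1.118 × 10⁻⁵ × 20.2 × 849,664,201 ≈ 191,884.8 × g
191,884.8 = 1.118 × 10⁻⁵ × 11.5 × N²
N² = 191,884.8 / (12.857 × 10⁻⁵) = 1,492,453,916
N ≈ √1,492,453,916 ≈ 38,632.3

≈ 38630 RPM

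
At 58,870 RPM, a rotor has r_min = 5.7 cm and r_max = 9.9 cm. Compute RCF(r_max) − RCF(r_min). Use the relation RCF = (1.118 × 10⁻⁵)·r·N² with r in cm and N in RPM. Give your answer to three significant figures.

163000 x g

RCF_max = 1.118 × 10⁻⁵ × 9.9 × (58870)² = 1.118 × 10⁻⁵ × 9.9 × 3,465,676,900 ≈ 383,588.1 × g
RCF_min = 1.118 × 10⁻⁵ × 5.7 × (58870)² = 1.118 × 10⁻⁵ × 5.7 × 3,465,676,900 ≈ 220,853.7 × g
ΔRCF = 383,588.1 − 220,853.7 = 162,734.4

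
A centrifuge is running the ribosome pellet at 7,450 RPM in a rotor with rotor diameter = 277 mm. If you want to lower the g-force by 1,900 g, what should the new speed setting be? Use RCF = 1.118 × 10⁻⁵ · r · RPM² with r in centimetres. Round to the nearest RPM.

r = 277 mm / 2 = 138.5 mm = 13.85 cm
Current RCF = 1.118 × 10⁻⁵ × 13.85 × (7450)² = 1.118 × 10⁻⁵ × 13.85 × 55,502,500 ≈ 8,594.2 × g
Target RCF = 8,594.2 − 1,900 = 6,694.2 × g
N² = 6,694.2 / (15.4843 × 10⁻⁵) = 43,232,177
N ≈ √43,232,177 ≈ 6,575.1

≈ 6575 RPM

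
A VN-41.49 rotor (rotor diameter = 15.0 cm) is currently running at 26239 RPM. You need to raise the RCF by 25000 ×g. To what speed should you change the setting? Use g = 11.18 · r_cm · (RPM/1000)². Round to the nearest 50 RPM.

N₂ ≈ 31400 RPM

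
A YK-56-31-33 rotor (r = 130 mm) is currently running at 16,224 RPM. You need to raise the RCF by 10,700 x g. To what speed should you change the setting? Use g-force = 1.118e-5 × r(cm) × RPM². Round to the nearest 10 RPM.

r = 130 mm = 13.0 cm
Current RCF = 1.118 × 10⁻⁵ × 13 × (16224)² = 1.118 × 10⁻⁵ × 13 × 263,218,176 ≈ 38,256.1 × g
Target RCF = 38,256.1 + 10,700 = 48,956.1 × g
N² = 48,956.1 / (14.534 × 10⁻⁵) = 336,838,448
N ≈ √336,838,448 ≈ 18,353.2

N₂ ≈ 18350 RPM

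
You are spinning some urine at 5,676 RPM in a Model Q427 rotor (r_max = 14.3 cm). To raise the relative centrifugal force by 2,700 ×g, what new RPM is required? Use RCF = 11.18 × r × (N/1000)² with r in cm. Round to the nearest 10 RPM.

Current RCF = 11.18 × 14.3 × (5.676)² = 11.18 × 14.3 × 32.216976 ≈ 5,150.7 × g
Target RCF = 5,150.7 + 2,700 = 7,850.7 × g
(N/1000)² = 7,850.7 / 159.874 = 49.10555
N = 1000 × √49.10555 ≈ 7,007.5

N₂ ≈ 7010 RPM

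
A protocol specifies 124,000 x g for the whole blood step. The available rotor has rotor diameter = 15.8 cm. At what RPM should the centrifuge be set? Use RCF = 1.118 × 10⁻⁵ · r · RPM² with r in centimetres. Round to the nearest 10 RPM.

N ≈ 37470 RPM

r = 15.8 / 2 = 7.9 cm
RCF = 1.118 × 10⁻⁵ × r × N²
124,000 = 1.118 × 10⁻⁵ × 7.9 × N²
N² = 124,000 / (8.8322 × 10⁻⁵) = 1,403,953,715
N ≈ √1,403,953,715 ≈ 37,469.4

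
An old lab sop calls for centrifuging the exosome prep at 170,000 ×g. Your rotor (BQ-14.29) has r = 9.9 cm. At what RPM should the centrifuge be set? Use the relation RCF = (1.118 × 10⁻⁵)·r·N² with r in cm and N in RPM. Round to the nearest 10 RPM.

170,000 = 1.118 × 10⁻⁵ × 9.9 × N²
N² = 170,000 / (11.0682 × 10⁻⁵) = 1,535,931,768
N ≈ √1,535,931,768 ≈ 39,191.0

N ≈ 39190 RPM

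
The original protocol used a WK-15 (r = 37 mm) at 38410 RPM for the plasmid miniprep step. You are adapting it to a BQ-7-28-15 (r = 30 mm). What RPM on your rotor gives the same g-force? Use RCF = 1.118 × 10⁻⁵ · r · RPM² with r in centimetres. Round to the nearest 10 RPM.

Original rotor: r = 37 mm = 3.7 cm
RCF_original = 1.118 × 10⁻⁵ × 3.7 × (38410)² = 1.118 × 10⁻⁵ × 3.7 × 1,475,328,100 ≈ 61,028.4 × g
Your rotor: r = 30 mm = 3.0 cm
61,028.4 = 1.118 × 10⁻⁵ × 3 × N²
N² = 61,028.4 / (3.354 × 10⁻⁵) = 1,819,570,662
N ≈ √1,819,570,662 ≈ 42,656.4

≈ 42660 RPM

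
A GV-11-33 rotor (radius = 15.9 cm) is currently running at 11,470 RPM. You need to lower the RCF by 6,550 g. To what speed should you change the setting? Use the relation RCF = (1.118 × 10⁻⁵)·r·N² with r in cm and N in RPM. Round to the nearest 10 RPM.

N₂ ≈ 9730 RPM

Current RCF = 1.118 × 10⁻⁵ × 15.9 × (11470)² = 1.118 × 10⁻⁵ × 15.9 × 131,560,900 ≈ 23,386.5 × g
Target RCF = 23,386.5 − 6,550 = 16,836.5 × g
N² = 16,836.5 / (17.7762 × 10⁻⁵) = 94,713,718
N ≈ √94,713,718 ≈ 9,732.1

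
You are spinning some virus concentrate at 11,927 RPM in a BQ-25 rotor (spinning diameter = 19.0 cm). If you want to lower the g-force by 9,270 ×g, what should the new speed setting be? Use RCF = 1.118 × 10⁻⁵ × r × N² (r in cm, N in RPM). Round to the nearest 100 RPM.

r = 19.0 / 2 = 9.5 cm
Current RCF = 1.118 × 10⁻⁵ × 9.5 × (11927)² = 1.118 × 10⁻⁵ × 9.5 × 142,253,329 ≈ 15,108.7 × g
Target RCF = 15,108.7 − 9,270 = 5,838.7 × g
N² = 5,838.7 / (10.621 × 10⁻⁵) = 54,973,166
N ≈ √54,973,166 ≈ 7,414.4

N₂ ≈ 7400 RPM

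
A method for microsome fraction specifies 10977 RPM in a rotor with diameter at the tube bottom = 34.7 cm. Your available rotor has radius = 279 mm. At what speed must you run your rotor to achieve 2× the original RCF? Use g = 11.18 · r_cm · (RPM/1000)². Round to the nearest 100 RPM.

≈ 12200 RPM

Original rotor: r = 34.7 / 2 = 17.35 cm
RCF = 11.18 × r × (N/1000)²
RCF_original = 11.18 × 17.35 × (10.977)² = 11.18 × 17.35 × 120.494529 ≈ 23,372.7 × g
Target RCF = 2 × 23,372.7 ≈ 46,745.4 × g
Your rotor: r = 279 mm = 27.9 cm
46,745.4 = 11.18 × 27.9 × (N/1000)²
(N/1000)² = 46,745.4 / 311.922 = 149.8625
N = 1000 × √149.8625 ≈ 12,241.8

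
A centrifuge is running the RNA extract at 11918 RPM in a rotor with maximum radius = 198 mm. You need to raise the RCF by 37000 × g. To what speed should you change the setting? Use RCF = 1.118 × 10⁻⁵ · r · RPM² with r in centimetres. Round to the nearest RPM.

N₂ ≈ 17584 RPM

r = 198 mm = 19.8 cm
Current RCF = 1.118 × 10⁻⁵ × 19.8 × (11918)² = 1.118 × 10⁻⁵ × 19.8 × 142,038,724 ≈ 31,442.3 × g
Target RCF = 31,442.3 + 37,000 = 68,442.3 × g
N² = 68,442.3 / (22.1364 × 10⁻⁵) = 309,184,420
N ≈ √309,184,420 ≈ 17,583.6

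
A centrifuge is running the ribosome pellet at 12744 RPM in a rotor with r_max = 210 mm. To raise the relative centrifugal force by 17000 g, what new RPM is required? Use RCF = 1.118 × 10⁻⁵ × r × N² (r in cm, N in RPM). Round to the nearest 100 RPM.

≈ 15300 RPM

r = 210 mm = 21.0 cm
Current RCF = 1.118 × 10⁻⁵ × 21 × (12744)² = 1.118 × 10⁻⁵ × 21 × 162,409,536 ≈ 38,130.5 × g
Target RCF = 38,130.5 + 17,000 = 55,130.5 × g
N² = 55,130.5 / (23.478 × 10⁻⁵) = 234,817,702
N ≈ √234,817,702 ≈ 15,323.8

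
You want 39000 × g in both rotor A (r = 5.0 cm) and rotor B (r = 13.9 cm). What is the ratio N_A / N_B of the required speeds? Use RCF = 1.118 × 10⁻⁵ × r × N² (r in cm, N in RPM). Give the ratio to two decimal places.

1.67

At fixed RCF, N ∝ 1/√r, so N_A/N_B = √(r_B/r_A) = √(13.9/5.0) = √2.780000 = 1.6673.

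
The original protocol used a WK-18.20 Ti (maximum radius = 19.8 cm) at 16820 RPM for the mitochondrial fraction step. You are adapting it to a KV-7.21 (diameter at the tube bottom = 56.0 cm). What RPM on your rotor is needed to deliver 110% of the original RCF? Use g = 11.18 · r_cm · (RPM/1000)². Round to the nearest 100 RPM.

RCF_original = 11.18 × 19.8 × (16.82)² = 11.18 × 19.8 × 282.9124 ≈ 62,626.6 × g
Target RCF = 1.1 × 62,626.6 ≈ 68,889.3 × g
Your rotor: r = 56.0 / 2 = 28 cm
68,889.3 = 11.18 × 28 × (N/1000)²
(N/1000)² = 68,889.3 / 313.04 = 220.0655
N = 1000 × √220.0655 ≈ 14,834.6

14800 RPM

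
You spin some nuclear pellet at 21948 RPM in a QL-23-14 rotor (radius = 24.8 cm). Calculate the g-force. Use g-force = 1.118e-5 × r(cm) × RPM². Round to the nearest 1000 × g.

≈ 134000 ×g

RCF = 1.118 × 10⁻⁵ × r × N²
RCF = 1.118 × 10⁻⁵ × 24.8 × (21948)² = 1.118 × 10⁻⁵ × 24.8 × 481,714,704 ≈ 133,562.1 × g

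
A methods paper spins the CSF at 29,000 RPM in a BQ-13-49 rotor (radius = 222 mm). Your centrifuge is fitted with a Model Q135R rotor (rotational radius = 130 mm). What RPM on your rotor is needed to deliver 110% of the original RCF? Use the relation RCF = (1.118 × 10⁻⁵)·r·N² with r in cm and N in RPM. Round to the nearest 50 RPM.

≈ 39750 RPM

Original rotor: r = 222 mm = 22.2 cm
RCF = 1.118 × 10⁻⁵ × r × N²
RCF_original = 1.118 × 10⁻⁵ × 22.2 × (29000)² = 1.118 × 10⁻⁵ × 22.2 × 841,000,000 ≈ 208,732.8 × g
Target RCF = 1.1 × 208,732.8 ≈ 229,606.1 × g
Your rotor: r = 130 mm = 13.0 cm
229,606.1 = 1.118 × 10⁻⁵ × 13 × N²
N² = 229,606.1 / (14.534 × 10⁻⁵) = 1,579,786,019
N ≈ √1,579,786,019 ≈ 39,746.5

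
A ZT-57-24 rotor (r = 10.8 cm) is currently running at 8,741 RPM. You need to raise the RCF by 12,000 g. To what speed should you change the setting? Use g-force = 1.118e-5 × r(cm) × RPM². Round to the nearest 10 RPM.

N₂ ≈ 13260 RPM

Current RCF = 1.118 × 10⁻⁵ × 10.8 × (8741)² = 1.118 × 10⁻⁵ × 10.8 × 76,405,081 ≈ 9,225.5 × g
Target RCF = 9,225.5 + 12,000 = 21,225.5 × g
N² = 21,225.5 / (12.0744 × 10⁻⁵) = 175,789,273
N ≈ √175,789,273 ≈ 13,258.6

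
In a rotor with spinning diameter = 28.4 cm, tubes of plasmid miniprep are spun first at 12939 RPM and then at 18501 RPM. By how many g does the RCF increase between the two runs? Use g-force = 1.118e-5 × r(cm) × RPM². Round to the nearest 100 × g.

r = 28.4 / 2 = 14.2 cm
RCF₁ = 1.118 × 10⁻⁵ × 14.2 × (12939)² = 1.118 × 10⁻⁵ × 14.2 × 167,417,721 ≈ 26,578.6 × g
RCF₂ = 1.118 × 10⁻⁵ × 14.2 × (18501)² = 1.118 × 10⁻⁵ × 14.2 × 342,287,001 ≈ 54,340.1 × g
Increase = 54,340.1 − 26,578.6 = 27,761.5

27800 g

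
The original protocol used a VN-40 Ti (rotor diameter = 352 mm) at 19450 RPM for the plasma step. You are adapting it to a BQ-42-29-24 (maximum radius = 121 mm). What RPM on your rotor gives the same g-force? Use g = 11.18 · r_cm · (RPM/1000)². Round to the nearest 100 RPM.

Original rotor: r = 352 mm / 2 = 176 mm = 17.6 cm
RCF_original = 11.18 × 17.6 × (19.45)² = 11.18 × 17.6 × 378.3025 ≈ 74,437.8 × g
Your rotor: r = 121 mm = 12.1 cm
74,437.8 = 11.18 × 12.1 × (N/1000)²
(N/1000)² = 74,437.8 / 135.278 = 550.258
N = 1000 × √550.258 ≈ 23,457.6

23500 RPM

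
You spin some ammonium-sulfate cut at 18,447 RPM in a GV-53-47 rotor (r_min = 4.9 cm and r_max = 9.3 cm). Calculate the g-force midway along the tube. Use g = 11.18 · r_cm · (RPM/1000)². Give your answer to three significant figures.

RCF ≈ 27000 × g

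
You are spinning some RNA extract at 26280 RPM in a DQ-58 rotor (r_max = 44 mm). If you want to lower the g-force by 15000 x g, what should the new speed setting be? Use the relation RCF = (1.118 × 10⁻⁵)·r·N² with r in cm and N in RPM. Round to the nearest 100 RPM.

≈ 19600 RPM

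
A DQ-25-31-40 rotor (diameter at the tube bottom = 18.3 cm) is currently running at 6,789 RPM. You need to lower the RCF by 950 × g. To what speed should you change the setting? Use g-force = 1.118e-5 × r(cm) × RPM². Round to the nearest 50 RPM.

6050 RPM

r = 18.3 / 2 = 9.15 cm
Current RCF = 1.118 × 10⁻⁵ × 9.15 × (6789)² = 1.118 × 10⁻⁵ × 9.15 × 46,090,521 ≈ 4,714.9 × g
Target RCF = 4,714.9 − 950 = 3,764.9 × g
N² = 3,764.9 / (10.2297 × 10⁻⁵) = 36,803,621
N ≈ √36,803,621 ≈ 6,066.6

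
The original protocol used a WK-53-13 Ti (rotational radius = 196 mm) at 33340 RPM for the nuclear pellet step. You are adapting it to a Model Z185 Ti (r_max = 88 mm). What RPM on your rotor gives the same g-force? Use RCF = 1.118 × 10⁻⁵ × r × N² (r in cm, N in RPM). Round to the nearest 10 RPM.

49760 RPM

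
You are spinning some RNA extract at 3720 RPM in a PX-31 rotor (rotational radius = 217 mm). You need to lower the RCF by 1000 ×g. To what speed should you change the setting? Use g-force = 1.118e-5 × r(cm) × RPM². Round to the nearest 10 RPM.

3120 RPM

r = 217 mm = 21.7 cm
Current RCF = 1.118 × 10⁻⁵ × 21.7 × (3720)² = 1.118 × 10⁻⁵ × 21.7 × 13,838,400 ≈ 3,357.3 × g
Target RCF = 3,357.3 − 1,000 = 2,357.3 × g
N² = 2,357.3 / (24.2606 × 10⁻⁵) = 9,716,577
N ≈ √9,716,577 ≈ 3,117.1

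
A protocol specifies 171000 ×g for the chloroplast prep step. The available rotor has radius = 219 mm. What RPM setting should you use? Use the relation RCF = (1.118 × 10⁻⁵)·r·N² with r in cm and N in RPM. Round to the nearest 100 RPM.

N ≈ 26400 RPM

r = 219 mm = 21.9 cm
RCF = 1.118 × 10⁻⁵ × r × N²
171,000 = 1.118 × 10⁻⁵ × 21.9 × N²
N² = 171,000 / (24.4842 × 10⁻⁵) = 698,409,587
N ≈ √698,409,587 ≈ 26,427.4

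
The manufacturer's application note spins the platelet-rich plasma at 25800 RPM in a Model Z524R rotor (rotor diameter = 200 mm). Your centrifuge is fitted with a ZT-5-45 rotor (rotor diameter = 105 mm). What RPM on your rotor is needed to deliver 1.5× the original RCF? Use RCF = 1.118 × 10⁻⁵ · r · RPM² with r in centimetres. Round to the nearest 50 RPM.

43600 RPM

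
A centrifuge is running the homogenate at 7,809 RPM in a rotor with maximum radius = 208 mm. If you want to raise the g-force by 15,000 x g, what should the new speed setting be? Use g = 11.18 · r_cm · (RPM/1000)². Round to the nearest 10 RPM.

r = 208 mm = 20.8 cm
Current RCF = 11.18 × 20.8 × (7.809)² = 11.18 × 20.8 × 60.980481 ≈ 14,180.6 × g
Target RCF = 14,180.6 + 15,000 = 29,180.6 × g
(N/1000)² = 29,180.6 / 232.544 = 125.4842
N = 1000 × √125.4842 ≈ 11,202.0

≈ 11200 RPM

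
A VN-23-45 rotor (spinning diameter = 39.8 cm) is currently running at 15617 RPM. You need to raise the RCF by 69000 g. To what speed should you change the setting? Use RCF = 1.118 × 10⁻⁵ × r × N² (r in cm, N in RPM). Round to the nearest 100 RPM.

≈ 23500 RPM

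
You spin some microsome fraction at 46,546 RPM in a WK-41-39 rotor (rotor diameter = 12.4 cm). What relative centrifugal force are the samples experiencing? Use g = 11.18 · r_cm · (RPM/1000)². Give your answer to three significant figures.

RCF ≈ 150000 g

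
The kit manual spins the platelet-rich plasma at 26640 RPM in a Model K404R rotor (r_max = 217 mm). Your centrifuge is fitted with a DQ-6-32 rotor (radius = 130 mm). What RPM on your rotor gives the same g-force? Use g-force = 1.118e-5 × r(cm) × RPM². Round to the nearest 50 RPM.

≈ 34400 RPM

Original rotor: r = 217 mm = 21.7 cm
RCF = 1.118 × 10⁻⁵ × r × N²
RCF_original = 1.118 × 10⁻⁵ × 21.7 × (26640)² = 1.118 × 10⁻⁵ × 21.7 × 709,689,600 ≈ 172,175 × g
Your rotor: r = 130 mm = 13.0 cm
172,175 = 1.118 × 10⁻⁵ × 13 × N²
N² = 172,175 / (14.534 × 10⁻⁵) = 1,184,636,026
N ≈ √1,184,636,026 ≈ 34,418.5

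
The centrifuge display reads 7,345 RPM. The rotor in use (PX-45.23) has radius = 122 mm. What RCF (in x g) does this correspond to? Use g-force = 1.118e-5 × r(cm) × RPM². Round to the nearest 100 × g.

r = 122 mm = 12.2 cm
RCF = 1.118 × 10⁻⁵ × r × N²
RCF = 1.118 × 10⁻⁵ × 12.2 × (7345)² = 1.118 × 10⁻⁵ × 12.2 × 53,949,025 ≈ 7,358.4 × g

≈ 7400 x g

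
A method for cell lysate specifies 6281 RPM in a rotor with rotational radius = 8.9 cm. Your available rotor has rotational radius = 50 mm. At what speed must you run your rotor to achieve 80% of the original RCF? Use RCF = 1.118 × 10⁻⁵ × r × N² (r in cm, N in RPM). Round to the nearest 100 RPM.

RCF = 1.118 × 10⁻⁵ × r × N²
RCF_original = 1.118 × 10⁻⁵ × 8.9 × (6281)² = 1.118 × 10⁻⁵ × 8.9 × 39,450,961 ≈ 3,925.4 × g
Target RCF = 0.8 × 3,925.4 ≈ 3,140.3 × g
Your rotor: r = 50 mm = 5.0 cm
3,140.3 = 1.118 × 10⁻⁵ × 5 × N²
N² = 3,140.3 / (5.59 × 10⁻⁵) = 56,177,102
N ≈ √56,177,102 ≈ 7,495.1

7500 RPM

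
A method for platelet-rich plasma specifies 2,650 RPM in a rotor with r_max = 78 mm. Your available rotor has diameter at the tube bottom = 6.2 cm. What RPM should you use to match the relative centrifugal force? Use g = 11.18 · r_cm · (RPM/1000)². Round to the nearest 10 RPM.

4200 RPM

Original rotor: r = 78 mm = 7.8 cm
RCF = 11.18 × r × (N/1000)²
RCF_original = 11.18 × 7.8 × (2.65)² = 11.18 × 7.8 × 7.0225 ≈ 612.4 × g
Your rotor: r = 6.2 / 2 = 3.1 cm
612.4 = 11.18 × 3.1 × (N/1000)²
(N/1000)² = 612.4 / 34.658 = 17.6698
N = 1000 × √17.6698 ≈ 4,203.5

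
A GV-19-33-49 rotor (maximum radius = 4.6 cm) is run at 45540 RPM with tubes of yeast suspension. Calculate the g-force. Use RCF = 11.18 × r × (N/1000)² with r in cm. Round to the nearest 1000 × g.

RCF ≈ 107000 x g

RCF = 11.18 × 4.6 × (45.54)² = 11.18 × 4.6 × 2,073.8916 ≈ 106,656.1 × g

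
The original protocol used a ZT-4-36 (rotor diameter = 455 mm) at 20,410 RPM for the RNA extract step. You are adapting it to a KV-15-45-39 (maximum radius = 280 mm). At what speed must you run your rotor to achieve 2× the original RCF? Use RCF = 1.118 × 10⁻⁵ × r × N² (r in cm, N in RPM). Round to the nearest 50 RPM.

26000 RPM

Original rotor: r = 455 mm / 2 = 227.5 mm = 22.75 cm
RCF = 1.118 × 10⁻⁵ × r × N²
RCF_original = 1.118 × 10⁻⁵ × 22.75 × (20410)² = 1.118 × 10⁻⁵ × 22.75 × 416,568,100 ≈ 105,952 × g
Target RCF = 2 × 105,952 ≈ 211,904 × g
Your rotor: r = 280 mm = 28.0 cm
211,904 = 1.118 × 10⁻⁵ × 28 × N²
N² = 211,904 / (31.304 × 10⁻⁵) = 676,923,077
N ≈ √676,923,077 ≈ 26,017.7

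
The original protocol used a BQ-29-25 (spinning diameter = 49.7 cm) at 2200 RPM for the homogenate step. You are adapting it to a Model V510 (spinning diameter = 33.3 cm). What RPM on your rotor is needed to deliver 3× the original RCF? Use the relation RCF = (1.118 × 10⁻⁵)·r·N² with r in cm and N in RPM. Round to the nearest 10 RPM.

≈ 4660 RPM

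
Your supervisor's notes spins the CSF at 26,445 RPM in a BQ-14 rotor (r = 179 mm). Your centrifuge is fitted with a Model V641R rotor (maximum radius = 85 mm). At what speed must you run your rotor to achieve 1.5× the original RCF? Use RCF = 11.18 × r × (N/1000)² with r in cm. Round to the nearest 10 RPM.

Original rotor: r = 179 mm = 17.9 cm
RCF_original = 11.18 × 17.9 × (26.445)² = 11.18 × 17.9 × 699.338025 ≈ 139,952.9 × g
Target RCF = 1.5 × 139,952.9 ≈ 209,929.3 × g
Your rotor: r = 85 mm = 8.5 cm
209,929.3 = 11.18 × 8.5 × (N/1000)²
(N/1000)² = 209,929.3 / 95.03 = 2209.084
N = 1000 × √2209.084 ≈ 47,000.9

47000 RPM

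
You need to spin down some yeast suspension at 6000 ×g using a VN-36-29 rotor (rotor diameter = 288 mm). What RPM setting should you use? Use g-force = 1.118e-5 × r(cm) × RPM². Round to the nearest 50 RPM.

≈ 6100 RPM

r = 288 mm / 2 = 144 mm = 14.4 cm
6,000 = 1.118 × 10⁻⁵ × 14.4 × N²
N² = 6,000 / (16.0992 × 10⁻⁵) = 37,268,933
N ≈ √37,268,933 ≈ 6,104.8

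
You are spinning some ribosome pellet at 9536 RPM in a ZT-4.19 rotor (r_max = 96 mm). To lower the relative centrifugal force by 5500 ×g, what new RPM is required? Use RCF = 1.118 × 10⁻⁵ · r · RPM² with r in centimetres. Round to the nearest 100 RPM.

6300 RPM

r = 96 mm = 9.6 cm
Current RCF = 1.118 × 10⁻⁵ × 9.6 × (9536)² = 1.118 × 10⁻⁵ × 9.6 × 90,935,296 ≈ 9,759.9 × g
Target RCF = 9,759.9 − 5,500 = 4,259.9 × g
N² = 4,259.9 / (10.7328 × 10⁻⁵) = 39,690,482
N ≈ √39,690,482 ≈ 6,300.0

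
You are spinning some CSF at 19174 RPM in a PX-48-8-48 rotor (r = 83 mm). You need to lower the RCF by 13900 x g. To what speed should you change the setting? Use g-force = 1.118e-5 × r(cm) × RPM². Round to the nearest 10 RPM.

r = 83 mm = 8.3 cm
Current RCF = 1.118 × 10⁻⁵ × 8.3 × (19174)² = 1.118 × 10⁻⁵ × 8.3 × 367,642,276 ≈ 34,115 × g
Target RCF = 34,115 − 13,900 = 20,215 × g
N² = 20,215 / (9.2794 × 10⁻⁵) = 217,848,137
N ≈ √217,848,137 ≈ 14,759.7

14760 RPM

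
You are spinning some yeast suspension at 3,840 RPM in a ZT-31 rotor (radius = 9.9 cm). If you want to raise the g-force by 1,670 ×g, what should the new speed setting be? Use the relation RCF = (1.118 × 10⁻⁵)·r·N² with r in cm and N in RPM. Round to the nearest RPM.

≈ 5462 RPM

Current RCF = 1.118 × 10⁻⁵ × 9.9 × (3840)² = 1.118 × 10⁻⁵ × 9.9 × 14,745,600 ≈ 1,632.1 × g
Target RCF = 1,632.1 + 1,670 = 3,302.1 × g
N² = 3,302.1 / (11.0682 × 10⁻⁵) = 29,834,119
N ≈ √29,834,119 ≈ 5,462.1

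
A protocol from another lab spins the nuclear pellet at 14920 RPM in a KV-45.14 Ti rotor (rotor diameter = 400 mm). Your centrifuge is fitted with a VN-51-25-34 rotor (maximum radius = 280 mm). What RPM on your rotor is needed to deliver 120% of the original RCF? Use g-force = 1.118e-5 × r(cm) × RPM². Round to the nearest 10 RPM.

13810 RPM

Original rotor: r = 400 mm / 2 = 200 mm = 20 cm
RCF = 1.118 × 10⁻⁵ × r × N²
RCF_original = 1.118 × 10⁻⁵ × 20 × (14920)² = 1.118 × 10⁻⁵ × 20 × 222,606,400 ≈ 49,774.8 × g
Target RCF = 1.2 × 49,774.8 ≈ 59,729.8 × g
Your rotor: r = 280 mm = 28.0 cm
59,729.8 = 1.118 × 10⁻⁵ × 28 × N²
N² = 59,729.8 / (31.304 × 10⁻⁵) = 190,805,648
N ≈ √190,805,648 ≈ 13,813.2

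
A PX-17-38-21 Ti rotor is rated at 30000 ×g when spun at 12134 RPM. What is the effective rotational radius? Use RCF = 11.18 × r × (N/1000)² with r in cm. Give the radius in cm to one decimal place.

18.2 cm

30000 = 11.18 × r × (12.134)²
r = 30000 / (11.18 × 147.233956) = 30000 / 1646.076 ≈ 18.225 cm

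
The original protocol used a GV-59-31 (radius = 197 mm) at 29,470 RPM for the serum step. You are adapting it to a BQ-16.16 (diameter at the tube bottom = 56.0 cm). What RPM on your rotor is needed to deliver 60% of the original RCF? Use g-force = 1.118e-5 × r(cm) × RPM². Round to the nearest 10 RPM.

19150 RPM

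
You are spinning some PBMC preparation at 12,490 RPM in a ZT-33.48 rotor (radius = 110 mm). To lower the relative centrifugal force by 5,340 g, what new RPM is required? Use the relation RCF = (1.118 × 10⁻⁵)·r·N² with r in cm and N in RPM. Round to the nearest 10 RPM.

r = 110 mm = 11.0 cm
Current RCF = 1.118 × 10⁻⁵ × 11 × (12490)² = 1.118 × 10⁻⁵ × 11 × 156,000,100 ≈ 19,184.9 × g
Target RCF = 19,184.9 − 5,340 = 13,844.9 × g
N² = 13,844.9 / (12.298 × 10⁻⁵) = 112,578,468
N ≈ √112,578,468 ≈ 10,610.3

10610 RPM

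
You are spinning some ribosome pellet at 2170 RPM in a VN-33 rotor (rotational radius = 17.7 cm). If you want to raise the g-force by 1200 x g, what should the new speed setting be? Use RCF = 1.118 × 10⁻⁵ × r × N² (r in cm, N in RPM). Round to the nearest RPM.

Current RCF = 1.118 × 10⁻⁵ × 17.7 × (2170)² = 1.118 × 10⁻⁵ × 17.7 × 4,708,900 ≈ 931.8 × g
Target RCF = 931.8 + 1,200 = 2,131.8 × g
N² = 2,131.8 / (19.7886 × 10⁻⁵) = 10,772,869
N ≈ √10,772,869 ≈ 3,282.2

≈ 3282 RPM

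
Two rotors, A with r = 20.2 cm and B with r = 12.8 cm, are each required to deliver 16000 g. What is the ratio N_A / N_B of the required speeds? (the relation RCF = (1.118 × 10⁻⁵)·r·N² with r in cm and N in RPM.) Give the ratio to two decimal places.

0.80

At fixed RCF, N ∝ 1/√r, so N_A/N_B = √(r_B/r_A) = √(12.8/20.2) = √0.633663 = 0.7960.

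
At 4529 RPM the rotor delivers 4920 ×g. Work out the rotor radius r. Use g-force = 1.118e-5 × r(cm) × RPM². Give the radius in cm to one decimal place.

21.5 cm

RCF = 1.118 × 10⁻⁵ × r × N²
4920 = 1.118 × 10⁻⁵ × r × (4529)²
r = 4920 / (1.118 × 10⁻⁵ × 20,511,841) = 4920 / 229.3224 ≈ 21.455 cm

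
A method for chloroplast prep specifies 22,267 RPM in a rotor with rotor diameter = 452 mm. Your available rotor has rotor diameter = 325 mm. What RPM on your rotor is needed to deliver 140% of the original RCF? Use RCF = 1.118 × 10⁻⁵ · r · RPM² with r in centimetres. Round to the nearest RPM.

31071 RPM

Original rotor: r = 452 mm / 2 = 226 mm = 22.6 cm
RCF_original = 1.118 × 10⁻⁵ × 22.6 × (22267)² = 1.118 × 10⁻⁵ × 22.6 × 495,819,289 ≈ 125,277.7 × g
Target RCF = 1.4 × 125,277.7 ≈ 175,388.8 × g
Your rotor: r = 325 mm / 2 = 162.5 mm = 16.25 cm
175,388.8 = 1.118 × 10⁻⁵ × 16.25 × N²
N² = 175,388.8 / (18.1675 × 10⁻⁵) = 965,398,651
N ≈ √965,398,651 ≈ 31,070.9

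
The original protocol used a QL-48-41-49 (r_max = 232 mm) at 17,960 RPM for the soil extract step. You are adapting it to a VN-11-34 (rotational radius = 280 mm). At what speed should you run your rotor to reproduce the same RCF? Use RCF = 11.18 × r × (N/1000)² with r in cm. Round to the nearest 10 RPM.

≈ 16350 RPM

Original rotor: r = 232 mm = 23.2 cm
RCF = 11.18 × r × (N/1000)²
RCF_original = 11.18 × 23.2 × (17.96)² = 11.18 × 23.2 × 322.5616 ≈ 83,664.7 × g
Your rotor: r = 280 mm = 28.0 cm
83,664.7 = 11.18 × 28 × (N/1000)²
(N/1000)² = 83,664.7 / 313.04 = 267.2652
N = 1000 × √267.2652 ≈ 16,348.2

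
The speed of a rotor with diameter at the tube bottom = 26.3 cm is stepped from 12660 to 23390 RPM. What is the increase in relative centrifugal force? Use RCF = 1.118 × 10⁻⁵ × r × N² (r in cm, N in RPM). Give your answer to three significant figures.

≈ 56900 ×g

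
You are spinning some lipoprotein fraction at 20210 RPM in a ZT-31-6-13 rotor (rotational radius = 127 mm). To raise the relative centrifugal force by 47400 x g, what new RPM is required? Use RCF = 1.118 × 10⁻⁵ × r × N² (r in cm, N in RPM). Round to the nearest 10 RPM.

r = 127 mm = 12.7 cm
Current RCF = 1.118 × 10⁻⁵ × 12.7 × (20210)² = 1.118 × 10⁻⁵ × 12.7 × 408,444,100 ≈ 57,993.3 × g
Target RCF = 57,993.3 + 47,400 = 105,393.3 × g
N² = 105,393.3 / (14.1986 × 10⁻⁵) = 742,279,521
N ≈ √742,279,521 ≈ 27,244.8

N₂ ≈ 27240 RPM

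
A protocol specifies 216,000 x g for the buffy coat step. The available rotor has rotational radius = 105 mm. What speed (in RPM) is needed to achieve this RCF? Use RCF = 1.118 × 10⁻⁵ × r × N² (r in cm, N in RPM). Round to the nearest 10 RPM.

r = 105 mm = 10.5 cm
216,000 = 1.118 × 10⁻⁵ × 10.5 × N²
N² = 216,000 / (11.739 × 10⁻⁵) = 1,840,020,445
N ≈ √1,840,020,445 ≈ 42,895.5

≈ 42900 RPM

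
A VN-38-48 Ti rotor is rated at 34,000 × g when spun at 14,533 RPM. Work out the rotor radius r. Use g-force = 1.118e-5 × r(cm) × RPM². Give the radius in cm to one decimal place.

34000 = 1.118 × 10⁻⁵ × r × (14533)²
r = 34000 / (1.118 × 10⁻⁵ × 211,208,089) = 34000 / 2361.306 ≈ 14.399 cm

r ≈ 14.4 cm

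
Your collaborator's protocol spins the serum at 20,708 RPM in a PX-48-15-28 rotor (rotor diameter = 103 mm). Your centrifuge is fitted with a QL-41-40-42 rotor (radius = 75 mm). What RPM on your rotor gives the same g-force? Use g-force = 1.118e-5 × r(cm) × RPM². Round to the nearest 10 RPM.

Original rotor: r = 103 mm / 2 = 51.5 mm = 5.15 cm
RCF_original = 1.118 × 10⁻⁵ × 5.15 × (20708)² = 1.118 × 10⁻⁵ × 5.15 × 428,821,264 ≈ 24,690.2 × g
Your rotor: r = 75 mm = 7.5 cm
24,690.2 = 1.118 × 10⁻⁵ × 7.5 × N²
N² = 24,690.2 / (8.385 × 10⁻⁵) = 294,456,768
N ≈ √294,456,768 ≈ 17,159.7

≈ 17160 RPM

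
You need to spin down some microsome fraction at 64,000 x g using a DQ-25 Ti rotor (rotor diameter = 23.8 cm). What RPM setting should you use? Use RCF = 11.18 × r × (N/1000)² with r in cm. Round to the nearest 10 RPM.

≈ 21930 RPM

r = 23.8 / 2 = 11.9 cm
64,000 = 11.18 × 11.9 × (N/1000)²
(N/1000)² = 64,000 / 133.042 = 481.0511
N = 1000 × √481.0511 ≈ 21,932.9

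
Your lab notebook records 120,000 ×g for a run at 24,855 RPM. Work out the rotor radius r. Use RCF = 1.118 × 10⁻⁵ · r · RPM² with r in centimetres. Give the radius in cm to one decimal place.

17.4 cm

120000 = 1.118 × 10⁻⁵ × r × (24855)²
r = 120000 / (1.118 × 10⁻⁵ × 617,771,025) = 120000 / 6906.68 ≈ 17.374 cm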